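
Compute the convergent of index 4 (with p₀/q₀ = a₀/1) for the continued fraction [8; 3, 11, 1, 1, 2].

591/71

Using pₖ = aₖpₖ₋₁ + pₖ₋₂, qₖ = aₖqₖ₋₁ + qₖ₋₂ (with p₋₁=1, p₋₂=0, q₋₁=0, q₋₂=1):
  k=0: a=8, p=8, q=1
  k=1: a=3, p=25, q=3
  k=2: a=11, p=283, q=34
  k=3: a=1, p=308, q=37
  k=4: a=1, p=591, q=71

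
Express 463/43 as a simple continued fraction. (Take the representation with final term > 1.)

[10; 1, 3, 3, 3]

463 = 10*43 + 33
43 = 1*33 + 10
33 = 3*10 + 3
10 = 3*3 + 1
3 = 3*1 + 0  (stop)
So 463/43 = [10; 1, 3, 3, 3].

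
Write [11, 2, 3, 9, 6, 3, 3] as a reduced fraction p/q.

47609/4165

Using pₖ = aₖpₖ₋₁ + pₖ₋₂ and qₖ = aₖqₖ₋₁ + qₖ₋₂:
  k=0: a=11, p=11, q=1
  k=1: a=2, p=23, q=2
  k=2: a=3, p=80, q=7
  k=3: a=9, p=743, q=65
  k=4: a=6, p=4538, q=397
  k=5: a=3, p=14357, q=1256
  k=6: a=3, p=47609, q=4165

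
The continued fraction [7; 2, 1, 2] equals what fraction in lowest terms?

Fold from the inside: start with 2/1.
  1 + 1/2 = 3/2
  2 + 2/3 = 8/3
  7 + 3/8 = 59/8

59/8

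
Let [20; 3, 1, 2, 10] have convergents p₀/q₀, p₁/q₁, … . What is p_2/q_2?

81/4

Using pₖ = aₖpₖ₋₁ + pₖ₋₂, qₖ = aₖqₖ₋₁ + qₖ₋₂ (with p₋₁=1, p₋₂=0, q₋₁=0, q₋₂=1):
  k=0: a=20, p=20, q=1
  k=1: a=3, p=61, q=3
  k=2: a=1, p=81, q=4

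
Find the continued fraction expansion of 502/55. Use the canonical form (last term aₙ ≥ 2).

[9; 7, 1, 6]

502 = 9·55 + 7
55 = 7·7 + 6
7 = 1·6 + 1
6 = 6·1 + 0  (stop)
So 502/55 = [9; 7, 1, 6].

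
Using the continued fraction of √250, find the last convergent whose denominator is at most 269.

3605/228

√250 = [15; 1, 4, 3, 3, 4, 1, 30, …] (period length 7).
Convergents:
  p_0/q_0 = 15/1
  p_1/q_1 = 16/1
  p_2/q_2 = 79/5
  p_3/q_3 = 253/16
  p_4/q_4 = 838/53
  p_5/q_5 = 3605/228
  p_6/q_6 = 4443/281
q_5 = 228 ≤ 269 < 281 = q_6, so the answer is 3605/228.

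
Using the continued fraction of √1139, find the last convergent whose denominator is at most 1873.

√1139 = [33; 1, 2, 1, 66, …] (period length 4).
Convergents:
  p_0/q_0 = 33/1
  p_1/q_1 = 34/1
  p_2/q_2 = 101/3
  p_3/q_3 = 135/4
  p_4/q_4 = 9011/267
  p_5/q_5 = 9146/271
  p_6/q_6 = 27303/809
  p_7/q_7 = 36449/1080
  p_8/q_8 = 2432937/72089
q_7 = 1080 ≤ 1873 < 72089 = q_8, so the answer is 36449/1080.

36449/1080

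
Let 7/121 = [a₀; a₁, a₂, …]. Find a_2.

7 = 0·121 + 7   →  a_0 = 0
121 = 17·7 + 2   →  a_1 = 17
7 = 3·2 + 1   →  a_2 = 3

3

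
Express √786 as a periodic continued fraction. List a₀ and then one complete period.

[28; 28, 56]

a₀ = ⌊√786⌋ = 28.
With m₀=0, d₀=1 and mₖ₊₁ = dₖaₖ − mₖ, dₖ₊₁ = (n − mₖ₊₁²)/dₖ, aₖ₊₁ = ⌊(a₀+mₖ₊₁)/dₖ₊₁⌋:
  k=1: m=28, d=2, a=28
  k=2: m=28, d=1, a=56
d=1 and a=2a₀=56 at k=2, so the next step gives (m, d) = (28, 2) again — its k=1 value — and the period has length 2.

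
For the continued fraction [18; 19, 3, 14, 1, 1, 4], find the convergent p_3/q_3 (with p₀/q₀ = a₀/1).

15001/831

Using pₖ = aₖpₖ₋₁ + pₖ₋₂, qₖ = aₖqₖ₋₁ + qₖ₋₂ (with p₋₁=1, p₋₂=0, q₋₁=0, q₋₂=1):
  k=0: a=18, p=18, q=1
  k=1: a=19, p=343, q=19
  k=2: a=3, p=1047, q=58
  k=3: a=14, p=15001, q=831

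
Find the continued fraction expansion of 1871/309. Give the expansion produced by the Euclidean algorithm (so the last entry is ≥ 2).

1871 = 6*309 + 17
309 = 18*17 + 3
17 = 5*3 + 2
3 = 1*2 + 1
2 = 2*1 + 0  (stop)
So 1871/309 = [6; 18, 5, 1, 2].

[6; 18, 5, 1, 2]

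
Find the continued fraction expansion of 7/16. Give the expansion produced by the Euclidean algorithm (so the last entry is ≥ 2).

[0; 2, 3, 2]

7 = 0·16 + 7
16 = 2·7 + 2
7 = 3·2 + 1
2 = 2·1 + 0  (stop)
So 7/16 = [0; 2, 3, 2].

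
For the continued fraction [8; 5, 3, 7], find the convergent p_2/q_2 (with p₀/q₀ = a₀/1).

131/16

Using pₖ = aₖpₖ₋₁ + pₖ₋₂, qₖ = aₖqₖ₋₁ + qₖ₋₂ (with p₋₁=1, p₋₂=0, q₋₁=0, q₋₂=1):
  k=0: a=8, p=8, q=1
  k=1: a=5, p=41, q=5
  k=2: a=3, p=131, q=16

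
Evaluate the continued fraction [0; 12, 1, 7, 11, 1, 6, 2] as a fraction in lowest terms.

1439/18529

Using pₖ = aₖpₖ₋₁ + pₖ₋₂ and qₖ = aₖqₖ₋₁ + qₖ₋₂:
  k=0: a=0, p=0, q=1
  k=1: a=12, p=1, q=12
  k=2: a=1, p=1, q=13
  k=3: a=7, p=8, q=103
  k=4: a=11, p=89, q=1146
  k=5: a=1, p=97, q=1249
  k=6: a=6, p=671, q=8640
  k=7: a=2, p=1439, q=18529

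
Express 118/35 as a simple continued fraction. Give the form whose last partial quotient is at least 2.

118 = 3*35 + 13
35 = 2*13 + 9
13 = 1*9 + 4
9 = 2*4 + 1
4 = 4*1 + 0  (stop)
So 118/35 = [3; 2, 1, 2, 4].

[3; 2, 1, 2, 4]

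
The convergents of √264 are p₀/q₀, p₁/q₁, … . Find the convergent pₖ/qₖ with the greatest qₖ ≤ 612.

8449/520

√264 = [16; 4, 32, …] (period length 2).
Convergents:
  p_0/q_0 = 16/1
  p_1/q_1 = 65/4
  p_2/q_2 = 2096/129
  p_3/q_3 = 8449/520
  p_4/q_4 = 272464/16769
q_3 = 520 ≤ 612 < 16769 = q_4, so the answer is 8449/520.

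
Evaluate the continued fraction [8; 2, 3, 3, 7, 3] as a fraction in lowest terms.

Using pₖ = aₖpₖ₋₁ + pₖ₋₂ and qₖ = aₖqₖ₋₁ + qₖ₋₂:
  k=0: a=8, p=8, q=1
  k=1: a=2, p=17, q=2
  k=2: a=3, p=59, q=7
  k=3: a=3, p=194, q=23
  k=4: a=7, p=1417, q=168
  k=5: a=3, p=4445, q=527

4445/527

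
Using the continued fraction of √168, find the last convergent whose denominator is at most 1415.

√168 = [12; 1, 24, …] (period length 2).
Convergents:
  p_0/q_0 = 12/1
  p_1/q_1 = 13/1
  p_2/q_2 = 324/25
  p_3/q_3 = 337/26
  p_4/q_4 = 8412/649
  p_5/q_5 = 8749/675
  p_6/q_6 = 218388/16849
q_5 = 675 ≤ 1415 < 16849 = q_6, so the answer is 8749/675.

8749/675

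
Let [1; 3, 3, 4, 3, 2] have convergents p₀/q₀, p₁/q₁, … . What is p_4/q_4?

Using pₖ = aₖpₖ₋₁ + pₖ₋₂, qₖ = aₖqₖ₋₁ + qₖ₋₂ (with p₋₁=1, p₋₂=0, q₋₁=0, q₋₂=1):
  k=0: a=1, p=1, q=1
  k=1: a=3, p=4, q=3
  k=2: a=3, p=13, q=10
  k=3: a=4, p=56, q=43
  k=4: a=3, p=181, q=139

181/139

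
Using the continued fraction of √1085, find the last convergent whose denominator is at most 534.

16832/511

√1085 = [32; 1, 15, 2, 15, 1, 64, …] (period length 6).
Convergents:
  p_0/q_0 = 32/1
  p_1/q_1 = 33/1
  p_2/q_2 = 527/16
  p_3/q_3 = 1087/33
  p_4/q_4 = 16832/511
  p_5/q_5 = 17919/544
q_4 = 511 ≤ 534 < 544 = q_5, so the answer is 16832/511.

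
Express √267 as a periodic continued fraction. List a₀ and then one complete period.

a₀ = ⌊√267⌋ = 16.
With m₀=0, d₀=1 and mₖ₊₁ = dₖaₖ − mₖ, dₖ₊₁ = (n − mₖ₊₁²)/dₖ, aₖ₊₁ = ⌊(a₀+mₖ₊₁)/dₖ₊₁⌋:
  k=1: m=16, d=11, a=2
  k=2: m=6, d=21, a=1
  k=3: m=15, d=2, a=15
  k=4: m=15, d=21, a=1
  k=5: m=6, d=11, a=2
  k=6: m=16, d=1, a=32
d=1 and a=2a₀=32 at k=6, so the next step gives (m, d) = (16, 11) again — its k=1 value — and the period has length 6.

[16; 2, 1, 15, 1, 2, 32]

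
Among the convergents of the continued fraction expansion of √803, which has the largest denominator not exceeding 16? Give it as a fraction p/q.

√803 = [28; 2, 1, 27, 1, 2, 56, …] (period length 6).
Convergents:
  p_0/q_0 = 28/1
  p_1/q_1 = 57/2
  p_2/q_2 = 85/3
  p_3/q_3 = 2352/83
q_2 = 3 ≤ 16 < 83 = q_3, so the answer is 85/3.

85/3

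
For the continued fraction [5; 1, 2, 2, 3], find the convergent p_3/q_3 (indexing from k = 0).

Using pₖ = aₖpₖ₋₁ + pₖ₋₂, qₖ = aₖqₖ₋₁ + qₖ₋₂ (with p₋₁=1, p₋₂=0, q₋₁=0, q₋₂=1):
  k=0: a=5, p=5, q=1
  k=1: a=1, p=6, q=1
  k=2: a=2, p=17, q=3
  k=3: a=2, p=40, q=7

40/7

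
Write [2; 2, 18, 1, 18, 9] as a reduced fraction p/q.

16639/6690

Fold from the inside: start with 9/1.
  18 + 1/9 = 163/9
  1 + 9/163 = 172/163
  18 + 163/172 = 3259/172
  2 + 172/3259 = 6690/3259
  2 + 3259/6690 = 16639/6690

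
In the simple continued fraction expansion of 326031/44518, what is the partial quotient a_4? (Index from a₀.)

326031 = 7·44518 + 14405   →  a_0 = 7
44518 = 3·14405 + 1303   →  a_1 = 3
14405 = 11·1303 + 72   →  a_2 = 11
1303 = 18·72 + 7   →  a_3 = 18
72 = 10·7 + 2   →  a_4 = 10

10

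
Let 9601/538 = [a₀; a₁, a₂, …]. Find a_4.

9601 = 17·538 + 455   →  a_0 = 17
538 = 1·455 + 83   →  a_1 = 1
455 = 5·83 + 40   →  a_2 = 5
83 = 2·40 + 3   →  a_3 = 2
40 = 13·3 + 1   →  a_4 = 13

13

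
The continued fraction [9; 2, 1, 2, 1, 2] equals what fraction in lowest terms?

Using pₖ = aₖpₖ₋₁ + pₖ₋₂ and qₖ = aₖqₖ₋₁ + qₖ₋₂:
  k=0: a=9, p=9, q=1
  k=1: a=2, p=19, q=2
  k=2: a=1, p=28, q=3
  k=3: a=2, p=75, q=8
  k=4: a=1, p=103, q=11
  k=5: a=2, p=281, q=30

281/30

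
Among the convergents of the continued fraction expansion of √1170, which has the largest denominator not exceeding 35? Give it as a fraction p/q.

√1170 = [34; 4, 1, 6, 1, 4, 68, …] (period length 6).
Convergents:
  p_0/q_0 = 34/1
  p_1/q_1 = 137/4
  p_2/q_2 = 171/5
  p_3/q_3 = 1163/34
  p_4/q_4 = 1334/39
q_3 = 34 ≤ 35 < 39 = q_4, so the answer is 1163/34.

1163/34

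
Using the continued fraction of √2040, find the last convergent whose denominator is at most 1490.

24435/541

√2040 = [45; 6, 90, …] (period length 2).
Convergents:
  p_0/q_0 = 45/1
  p_1/q_1 = 271/6
  p_2/q_2 = 24435/541
  p_3/q_3 = 146881/3252
q_2 = 541 ≤ 1490 < 3252 = q_3, so the answer is 24435/541.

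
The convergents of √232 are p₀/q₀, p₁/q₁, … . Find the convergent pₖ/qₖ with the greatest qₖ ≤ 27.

198/13

√232 = [15; 4, 3, 7, 3, 4, 30, …] (period length 6).
Convergents:
  p_0/q_0 = 15/1
  p_1/q_1 = 61/4
  p_2/q_2 = 198/13
  p_3/q_3 = 1447/95
q_2 = 13 ≤ 27 < 95 = q_3, so the answer is 198/13.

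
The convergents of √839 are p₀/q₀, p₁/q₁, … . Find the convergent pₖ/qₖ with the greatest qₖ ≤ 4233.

√839 = [28; 1, 27, 1, 56, …] (period length 4).
Convergents:
  p_0/q_0 = 28/1
  p_1/q_1 = 29/1
  p_2/q_2 = 811/28
  p_3/q_3 = 840/29
  p_4/q_4 = 47851/1652
  p_5/q_5 = 48691/1681
  p_6/q_6 = 1362508/47039
q_5 = 1681 ≤ 4233 < 47039 = q_6, so the answer is 48691/1681.

48691/1681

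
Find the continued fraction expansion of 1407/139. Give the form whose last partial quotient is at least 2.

1407 = 10·139 + 17
139 = 8·17 + 3
17 = 5·3 + 2
3 = 1·2 + 1
2 = 2·1 + 0  (stop)
So 1407/139 = [10; 8, 5, 1, 2].

[10; 8, 5, 1, 2]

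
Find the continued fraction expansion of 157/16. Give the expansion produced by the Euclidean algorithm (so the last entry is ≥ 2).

157 = 9×16 + 13
16 = 1×13 + 3
13 = 4×3 + 1
3 = 3×1 + 0  (stop)
So 157/16 = [9; 1, 4, 3].

[9; 1, 4, 3]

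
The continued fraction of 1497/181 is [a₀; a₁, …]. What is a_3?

1497 = 8·181 + 49   →  a_0 = 8
181 = 3·49 + 34   →  a_1 = 3
49 = 1·34 + 15   →  a_2 = 1
34 = 2·15 + 4   →  a_3 = 2

2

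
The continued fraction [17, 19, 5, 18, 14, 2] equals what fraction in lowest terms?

867184/50855

Using pₖ = aₖpₖ₋₁ + pₖ₋₂ and qₖ = aₖqₖ₋₁ + qₖ₋₂:
  k=0: a=17, p=17, q=1
  k=1: a=19, p=324, q=19
  k=2: a=5, p=1637, q=96
  k=3: a=18, p=29790, q=1747
  k=4: a=14, p=418697, q=24554
  k=5: a=2, p=867184, q=50855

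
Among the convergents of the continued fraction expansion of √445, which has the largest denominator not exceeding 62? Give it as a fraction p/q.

√445 = [21; 10, 1, 1, 10, 42, …] (period length 5).
Convergents:
  p_0/q_0 = 21/1
  p_1/q_1 = 211/10
  p_2/q_2 = 232/11
  p_3/q_3 = 443/21
  p_4/q_4 = 4662/221
q_3 = 21 ≤ 62 < 221 = q_4, so the answer is 443/21.

443/21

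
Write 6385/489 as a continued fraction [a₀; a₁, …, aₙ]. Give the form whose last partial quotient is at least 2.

[13; 17, 2, 6, 2]

6385 = 13×489 + 28
489 = 17×28 + 13
28 = 2×13 + 2
13 = 6×2 + 1
2 = 2×1 + 0  (stop)
So 6385/489 = [13; 17, 2, 6, 2].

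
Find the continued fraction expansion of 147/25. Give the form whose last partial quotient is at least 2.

147 = 5×25 + 22
25 = 1×22 + 3
22 = 7×3 + 1
3 = 3×1 + 0  (stop)
So 147/25 = [5; 1, 7, 3].

[5; 1, 7, 3]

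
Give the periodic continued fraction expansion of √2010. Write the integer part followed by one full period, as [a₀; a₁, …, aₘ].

[44; 1, 4, 1, 88]

a₀ = ⌊√2010⌋ = 44.
With m₀=0, d₀=1 and mₖ₊₁ = dₖaₖ − mₖ, dₖ₊₁ = (n − mₖ₊₁²)/dₖ, aₖ₊₁ = ⌊(a₀+mₖ₊₁)/dₖ₊₁⌋:
  k=1: m=44, d=74, a=1
  k=2: m=30, d=15, a=4
  k=3: m=30, d=74, a=1
  k=4: m=44, d=1, a=88
d=1 and a=2a₀=88 at k=4, so the next step gives (m, d) = (44, 74) again — its k=1 value — and the period has length 4.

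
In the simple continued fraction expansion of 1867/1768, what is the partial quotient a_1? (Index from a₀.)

1867 = 1·1768 + 99   →  a_0 = 1
1768 = 17·99 + 85   →  a_1 = 17

17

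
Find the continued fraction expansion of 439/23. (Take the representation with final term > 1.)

[19; 11, 2]

439 = 19*23 + 2
23 = 11*2 + 1
2 = 2*1 + 0  (stop)
So 439/23 = [19; 11, 2].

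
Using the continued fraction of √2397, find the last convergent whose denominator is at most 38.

1175/24

√2397 = [48; 1, 23, 2, 23, 1, 96, …] (period length 6).
Convergents:
  p_0/q_0 = 48/1
  p_1/q_1 = 49/1
  p_2/q_2 = 1175/24
  p_3/q_3 = 2399/49
q_2 = 24 ≤ 38 < 49 = q_3, so the answer is 1175/24.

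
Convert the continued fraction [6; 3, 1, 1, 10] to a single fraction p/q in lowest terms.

Fold from the inside: start with 10/1.
  1 + 1/10 = 11/10
  1 + 10/11 = 21/11
  3 + 11/21 = 74/21
  6 + 21/74 = 465/74

465/74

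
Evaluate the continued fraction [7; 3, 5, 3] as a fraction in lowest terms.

373/51

Fold from the inside: start with 3/1.
  5 + 1/3 = 16/3
  3 + 3/16 = 51/16
  7 + 16/51 = 373/51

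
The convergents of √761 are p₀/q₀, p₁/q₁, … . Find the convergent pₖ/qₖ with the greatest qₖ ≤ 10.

138/5

√761 = [27; 1, 1, 2, 2, 1, 1, 54, …] (period length 7).
Convergents:
  p_0/q_0 = 27/1
  p_1/q_1 = 28/1
  p_2/q_2 = 55/2
  p_3/q_3 = 138/5
  p_4/q_4 = 331/12
q_3 = 5 ≤ 10 < 12 = q_4, so the answer is 138/5.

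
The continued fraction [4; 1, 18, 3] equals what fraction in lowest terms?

Using pₖ = aₖpₖ₋₁ + pₖ₋₂ and qₖ = aₖqₖ₋₁ + qₖ₋₂:
  k=0: a=4, p=4, q=1
  k=1: a=1, p=5, q=1
  k=2: a=18, p=94, q=19
  k=3: a=3, p=287, q=58

287/58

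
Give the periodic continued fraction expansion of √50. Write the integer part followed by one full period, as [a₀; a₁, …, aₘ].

[7; 14]

a₀ = ⌊√50⌋ = 7.
With m₀=0, d₀=1 and mₖ₊₁ = dₖaₖ − mₖ, dₖ₊₁ = (n − mₖ₊₁²)/dₖ, aₖ₊₁ = ⌊(a₀+mₖ₊₁)/dₖ₊₁⌋:
  k=1: m=7, d=1, a=14
d=1 and a=2a₀=14 at k=1, so the next step gives (m, d) = (7, 1) again — its k=1 value — and the period has length 1.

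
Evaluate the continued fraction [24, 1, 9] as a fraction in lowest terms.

249/10

Using pₖ = aₖpₖ₋₁ + pₖ₋₂ and qₖ = aₖqₖ₋₁ + qₖ₋₂:
  k=0: a=24, p=24, q=1
  k=1: a=1, p=25, q=1
  k=2: a=9, p=249, q=10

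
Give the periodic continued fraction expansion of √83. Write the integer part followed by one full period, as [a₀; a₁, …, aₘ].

[9; 9, 18]

a₀ = ⌊√83⌋ = 9.
With m₀=0, d₀=1 and mₖ₊₁ = dₖaₖ − mₖ, dₖ₊₁ = (n − mₖ₊₁²)/dₖ, aₖ₊₁ = ⌊(a₀+mₖ₊₁)/dₖ₊₁⌋:
  k=1: m=9, d=2, a=9
  k=2: m=9, d=1, a=18
d=1 and a=2a₀=18 at k=2, so the next step gives (m, d) = (9, 2) again — its k=1 value — and the period has length 2.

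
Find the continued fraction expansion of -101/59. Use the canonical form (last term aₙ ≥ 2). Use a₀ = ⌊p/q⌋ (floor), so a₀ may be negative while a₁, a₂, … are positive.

-101 = -2*59 + 17
59 = 3*17 + 8
17 = 2*8 + 1
8 = 8*1 + 0  (stop)
So -101/59 = [-2; 3, 2, 8].

[-2; 3, 2, 8]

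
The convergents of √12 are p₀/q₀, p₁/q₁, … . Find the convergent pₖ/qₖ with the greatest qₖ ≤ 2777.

√12 = [3; 2, 6, …] (period length 2).
Convergents:
  p_0/q_0 = 3/1
  p_1/q_1 = 7/2
  p_2/q_2 = 45/13
  p_3/q_3 = 97/28
  p_4/q_4 = 627/181
  p_5/q_5 = 1351/390
  p_6/q_6 = 8733/2521
  p_7/q_7 = 18817/5432
q_6 = 2521 ≤ 2777 < 5432 = q_7, so the answer is 8733/2521.

8733/2521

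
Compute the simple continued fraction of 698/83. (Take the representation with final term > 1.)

[8; 2, 2, 3, 1, 3]

698 = 8*83 + 34
83 = 2*34 + 15
34 = 2*15 + 4
15 = 3*4 + 3
4 = 1*3 + 1
3 = 3*1 + 0  (stop)
So 698/83 = [8; 2, 2, 3, 1, 3].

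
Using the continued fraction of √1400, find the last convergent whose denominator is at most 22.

449/12

√1400 = [37; 2, 2, 2, 74, …] (period length 4).
Convergents:
  p_0/q_0 = 37/1
  p_1/q_1 = 75/2
  p_2/q_2 = 187/5
  p_3/q_3 = 449/12
  p_4/q_4 = 33413/893
q_3 = 12 ≤ 22 < 893 = q_4, so the answer is 449/12.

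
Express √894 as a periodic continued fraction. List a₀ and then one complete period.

[29; 1, 8, 1, 58]

a₀ = ⌊√894⌋ = 29.
With m₀=0, d₀=1 and mₖ₊₁ = dₖaₖ − mₖ, dₖ₊₁ = (n − mₖ₊₁²)/dₖ, aₖ₊₁ = ⌊(a₀+mₖ₊₁)/dₖ₊₁⌋:
  k=1: m=29, d=53, a=1
  k=2: m=24, d=6, a=8
  k=3: m=24, d=53, a=1
  k=4: m=29, d=1, a=58
d=1 and a=2a₀=58 at k=4, so the next step gives (m, d) = (29, 53) again — its k=1 value — and the period has length 4.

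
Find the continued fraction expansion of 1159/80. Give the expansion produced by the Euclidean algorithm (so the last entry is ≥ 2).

1159 = 14*80 + 39
80 = 2*39 + 2
39 = 19*2 + 1
2 = 2*1 + 0  (stop)
So 1159/80 = [14; 2, 19, 2].

[14; 2, 19, 2]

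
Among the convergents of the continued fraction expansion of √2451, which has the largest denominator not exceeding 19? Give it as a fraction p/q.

√2451 = [49; 1, 1, 32, 1, 1, 98, …] (period length 6).
Convergents:
  p_0/q_0 = 49/1
  p_1/q_1 = 50/1
  p_2/q_2 = 99/2
  p_3/q_3 = 3218/65
q_2 = 2 ≤ 19 < 65 = q_3, so the answer is 99/2.

99/2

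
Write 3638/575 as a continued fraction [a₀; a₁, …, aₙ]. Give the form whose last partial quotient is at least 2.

[6; 3, 17, 11]

3638 = 6×575 + 188
575 = 3×188 + 11
188 = 17×11 + 1
11 = 11×1 + 0  (stop)
So 3638/575 = [6; 3, 17, 11].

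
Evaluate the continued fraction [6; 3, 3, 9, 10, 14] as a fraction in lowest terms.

83508/13253

Using pₖ = aₖpₖ₋₁ + pₖ₋₂ and qₖ = aₖqₖ₋₁ + qₖ₋₂:
  k=0: a=6, p=6, q=1
  k=1: a=3, p=19, q=3
  k=2: a=3, p=63, q=10
  k=3: a=9, p=586, q=93
  k=4: a=10, p=5923, q=940
  k=5: a=14, p=83508, q=13253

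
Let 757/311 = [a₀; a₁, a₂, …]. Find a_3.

3

757 = 2·311 + 135   →  a_0 = 2
311 = 2·135 + 41   →  a_1 = 2
135 = 3·41 + 12   →  a_2 = 3
41 = 3·12 + 5   →  a_3 = 3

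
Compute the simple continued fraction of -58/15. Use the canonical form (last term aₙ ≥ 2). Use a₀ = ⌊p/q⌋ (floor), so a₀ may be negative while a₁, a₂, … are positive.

[-4; 7, 2]

-58 = -4·15 + 2
15 = 7·2 + 1
2 = 2·1 + 0  (stop)
So -58/15 = [-4; 7, 2].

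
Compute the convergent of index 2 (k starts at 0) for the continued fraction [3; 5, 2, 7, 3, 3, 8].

35/11

Using pₖ = aₖpₖ₋₁ + pₖ₋₂, qₖ = aₖqₖ₋₁ + qₖ₋₂ (with p₋₁=1, p₋₂=0, q₋₁=0, q₋₂=1):
  k=0: a=3, p=3, q=1
  k=1: a=5, p=16, q=5
  k=2: a=2, p=35, q=11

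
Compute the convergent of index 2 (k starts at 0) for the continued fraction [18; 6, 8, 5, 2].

890/49

Using pₖ = aₖpₖ₋₁ + pₖ₋₂, qₖ = aₖqₖ₋₁ + qₖ₋₂ (with p₋₁=1, p₋₂=0, q₋₁=0, q₋₂=1):
  k=0: a=18, p=18, q=1
  k=1: a=6, p=109, q=6
  k=2: a=8, p=890, q=49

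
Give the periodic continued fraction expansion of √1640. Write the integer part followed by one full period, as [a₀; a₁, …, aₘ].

a₀ = ⌊√1640⌋ = 40.
With m₀=0, d₀=1 and mₖ₊₁ = dₖaₖ − mₖ, dₖ₊₁ = (n − mₖ₊₁²)/dₖ, aₖ₊₁ = ⌊(a₀+mₖ₊₁)/dₖ₊₁⌋:
  k=1: m=40, d=40, a=2
  k=2: m=40, d=1, a=80
d=1 and a=2a₀=80 at k=2, so the next step gives (m, d) = (40, 40) again — its k=1 value — and the period has length 2.

[40; 2, 80]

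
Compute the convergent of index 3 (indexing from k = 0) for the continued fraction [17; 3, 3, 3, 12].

Using pₖ = aₖpₖ₋₁ + pₖ₋₂, qₖ = aₖqₖ₋₁ + qₖ₋₂ (with p₋₁=1, p₋₂=0, q₋₁=0, q₋₂=1):
  k=0: a=17, p=17, q=1
  k=1: a=3, p=52, q=3
  k=2: a=3, p=173, q=10
  k=3: a=3, p=571, q=33

571/33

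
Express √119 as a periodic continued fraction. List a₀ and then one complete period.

a₀ = ⌊√119⌋ = 10.

[10; 1, 9, 1, 20]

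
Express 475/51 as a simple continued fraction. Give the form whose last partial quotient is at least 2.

[9; 3, 5, 3]

475 = 9·51 + 16
51 = 3·16 + 3
16 = 5·3 + 1
3 = 3·1 + 0  (stop)
So 475/51 = [9; 3, 5, 3].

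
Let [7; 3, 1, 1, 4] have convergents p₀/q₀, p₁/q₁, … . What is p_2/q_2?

29/4

Using pₖ = aₖpₖ₋₁ + pₖ₋₂, qₖ = aₖqₖ₋₁ + qₖ₋₂ (with p₋₁=1, p₋₂=0, q₋₁=0, q₋₂=1):
  k=0: a=7, p=7, q=1
  k=1: a=3, p=22, q=3
  k=2: a=1, p=29, q=4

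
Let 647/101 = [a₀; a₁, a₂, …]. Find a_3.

6

647 = 6·101 + 41   →  a_0 = 6
101 = 2·41 + 19   →  a_1 = 2
41 = 2·19 + 3   →  a_2 = 2
19 = 6·3 + 1   →  a_3 = 6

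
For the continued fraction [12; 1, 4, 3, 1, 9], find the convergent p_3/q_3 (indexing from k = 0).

Using pₖ = aₖpₖ₋₁ + pₖ₋₂, qₖ = aₖqₖ₋₁ + qₖ₋₂ (with p₋₁=1, p₋₂=0, q₋₁=0, q₋₂=1):
  k=0: a=12, p=12, q=1
  k=1: a=1, p=13, q=1
  k=2: a=4, p=64, q=5
  k=3: a=3, p=205, q=16

205/16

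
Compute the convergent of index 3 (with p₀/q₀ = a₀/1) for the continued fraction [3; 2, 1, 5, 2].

57/17

Using pₖ = aₖpₖ₋₁ + pₖ₋₂, qₖ = aₖqₖ₋₁ + qₖ₋₂ (with p₋₁=1, p₋₂=0, q₋₁=0, q₋₂=1):
  k=0: a=3, p=3, q=1
  k=1: a=2, p=7, q=2
  k=2: a=1, p=10, q=3
  k=3: a=5, p=57, q=17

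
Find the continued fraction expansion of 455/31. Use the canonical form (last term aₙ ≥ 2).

[14; 1, 2, 10]

455 = 14×31 + 21
31 = 1×21 + 10
21 = 2×10 + 1
10 = 10×1 + 0  (stop)
So 455/31 = [14; 1, 2, 10].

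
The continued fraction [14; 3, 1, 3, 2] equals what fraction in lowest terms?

485/34

Using pₖ = aₖpₖ₋₁ + pₖ₋₂ and qₖ = aₖqₖ₋₁ + qₖ₋₂:
  k=0: a=14, p=14, q=1
  k=1: a=3, p=43, q=3
  k=2: a=1, p=57, q=4
  k=3: a=3, p=214, q=15
  k=4: a=2, p=485, q=34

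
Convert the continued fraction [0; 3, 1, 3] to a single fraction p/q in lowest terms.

Using pₖ = aₖpₖ₋₁ + pₖ₋₂ and qₖ = aₖqₖ₋₁ + qₖ₋₂:
  k=0: a=0, p=0, q=1
  k=1: a=3, p=1, q=3
  k=2: a=1, p=1, q=4
  k=3: a=3, p=4, q=15

4/15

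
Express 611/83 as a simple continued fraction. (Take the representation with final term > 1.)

[7; 2, 1, 3, 3, 2]

611 = 7×83 + 30
83 = 2×30 + 23
30 = 1×23 + 7
23 = 3×7 + 2
7 = 3×2 + 1
2 = 2×1 + 0  (stop)
So 611/83 = [7; 2, 1, 3, 3, 2].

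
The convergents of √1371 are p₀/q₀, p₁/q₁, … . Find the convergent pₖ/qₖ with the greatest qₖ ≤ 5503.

√1371 = [37; 37, 74, …] (period length 2).
Convergents:
  p_0/q_0 = 37/1
  p_1/q_1 = 1370/37
  p_2/q_2 = 101417/2739
  p_3/q_3 = 3753799/101380
q_2 = 2739 ≤ 5503 < 101380 = q_3, so the answer is 101417/2739.

101417/2739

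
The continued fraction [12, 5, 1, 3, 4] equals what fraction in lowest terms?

Using pₖ = aₖpₖ₋₁ + pₖ₋₂ and qₖ = aₖqₖ₋₁ + qₖ₋₂:
  k=0: a=12, p=12, q=1
  k=1: a=5, p=61, q=5
  k=2: a=1, p=73, q=6
  k=3: a=3, p=280, q=23
  k=4: a=4, p=1193, q=98

1193/98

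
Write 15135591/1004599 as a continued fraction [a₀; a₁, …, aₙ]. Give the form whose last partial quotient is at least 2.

[15; 15, 12, 11, 16, 15, 2]

15135591 = 15·1004599 + 66606
1004599 = 15·66606 + 5509
66606 = 12·5509 + 498
5509 = 11·498 + 31
498 = 16·31 + 2
31 = 15·2 + 1
2 = 2·1 + 0  (stop)
So 15135591/1004599 = [15; 15, 12, 11, 16, 15, 2].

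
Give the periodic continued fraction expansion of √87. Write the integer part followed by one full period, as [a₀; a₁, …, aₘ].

a₀ = ⌊√87⌋ = 9.

[9; 3, 18]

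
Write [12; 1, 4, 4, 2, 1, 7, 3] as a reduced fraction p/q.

Using pₖ = aₖpₖ₋₁ + pₖ₋₂ and qₖ = aₖqₖ₋₁ + qₖ₋₂:
  k=0: a=12, p=12, q=1
  k=1: a=1, p=13, q=1
  k=2: a=4, p=64, q=5
  k=3: a=4, p=269, q=21
  k=4: a=2, p=602, q=47
  k=5: a=1, p=871, q=68
  k=6: a=7, p=6699, q=523
  k=7: a=3, p=20968, q=1637

20968/1637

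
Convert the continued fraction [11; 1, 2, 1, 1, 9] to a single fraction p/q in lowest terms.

785/67

Fold from the inside: start with 9/1.
  1 + 1/9 = 10/9
  1 + 9/10 = 19/10
  2 + 10/19 = 48/19
  1 + 19/48 = 67/48
  11 + 48/67 = 785/67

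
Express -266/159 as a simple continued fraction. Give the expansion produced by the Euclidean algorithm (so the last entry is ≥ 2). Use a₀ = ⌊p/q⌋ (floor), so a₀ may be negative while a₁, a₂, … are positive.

-266 = -2·159 + 52
159 = 3·52 + 3
52 = 17·3 + 1
3 = 3·1 + 0  (stop)
So -266/159 = [-2; 3, 17, 3].

[-2; 3, 17, 3]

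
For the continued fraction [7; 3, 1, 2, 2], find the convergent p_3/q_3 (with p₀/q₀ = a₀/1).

80/11

Using pₖ = aₖpₖ₋₁ + pₖ₋₂, qₖ = aₖqₖ₋₁ + qₖ₋₂ (with p₋₁=1, p₋₂=0, q₋₁=0, q₋₂=1):
  k=0: a=7, p=7, q=1
  k=1: a=3, p=22, q=3
  k=2: a=1, p=29, q=4
  k=3: a=2, p=80, q=11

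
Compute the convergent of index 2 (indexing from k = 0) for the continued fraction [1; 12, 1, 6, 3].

14/13

Using pₖ = aₖpₖ₋₁ + pₖ₋₂, qₖ = aₖqₖ₋₁ + qₖ₋₂ (with p₋₁=1, p₋₂=0, q₋₁=0, q₋₂=1):
  k=0: a=1, p=1, q=1
  k=1: a=12, p=13, q=12
  k=2: a=1, p=14, q=13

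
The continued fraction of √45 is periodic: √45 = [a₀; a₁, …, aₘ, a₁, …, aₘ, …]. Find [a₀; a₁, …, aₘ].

a₀ = ⌊√45⌋ = 6.

[6; 1, 2, 2, 2, 1, 12]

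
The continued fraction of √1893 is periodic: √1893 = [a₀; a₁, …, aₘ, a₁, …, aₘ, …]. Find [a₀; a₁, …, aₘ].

[43; 1, 1, 28, 1, 1, 86]

a₀ = ⌊√1893⌋ = 43.
With m₀=0, d₀=1 and mₖ₊₁ = dₖaₖ − mₖ, dₖ₊₁ = (n − mₖ₊₁²)/dₖ, aₖ₊₁ = ⌊(a₀+mₖ₊₁)/dₖ₊₁⌋:
  k=1: m=43, d=44, a=1
  k=2: m=1, d=43, a=1
  k=3: m=42, d=3, a=28
  k=4: m=42, d=43, a=1
  k=5: m=1, d=44, a=1
  k=6: m=43, d=1, a=86
d=1 and a=2a₀=86 at k=6, so the next step gives (m, d) = (43, 44) again — its k=1 value — and the period has length 6.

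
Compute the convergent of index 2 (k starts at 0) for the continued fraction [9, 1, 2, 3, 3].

Using pₖ = aₖpₖ₋₁ + pₖ₋₂, qₖ = aₖqₖ₋₁ + qₖ₋₂ (with p₋₁=1, p₋₂=0, q₋₁=0, q₋₂=1):
  k=0: a=9, p=9, q=1
  k=1: a=1, p=10, q=1
  k=2: a=2, p=29, q=3

29/3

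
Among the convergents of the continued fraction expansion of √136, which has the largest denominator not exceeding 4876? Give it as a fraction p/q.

√136 = [11; 1, 1, 1, 22, …] (period length 4).
Convergents:
  p_0/q_0 = 11/1
  p_1/q_1 = 12/1
  p_2/q_2 = 23/2
  p_3/q_3 = 35/3
  p_4/q_4 = 793/68
  p_5/q_5 = 828/71
  p_6/q_6 = 1621/139
  p_7/q_7 = 2449/210
  p_8/q_8 = 55499/4759
  p_9/q_9 = 57948/4969
q_8 = 4759 ≤ 4876 < 4969 = q_9, so the answer is 55499/4759.

55499/4759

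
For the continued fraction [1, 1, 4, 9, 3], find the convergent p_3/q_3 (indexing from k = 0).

Using pₖ = aₖpₖ₋₁ + pₖ₋₂, qₖ = aₖqₖ₋₁ + qₖ₋₂ (with p₋₁=1, p₋₂=0, q₋₁=0, q₋₂=1):
  k=0: a=1, p=1, q=1
  k=1: a=1, p=2, q=1
  k=2: a=4, p=9, q=5
  k=3: a=9, p=83, q=46

83/46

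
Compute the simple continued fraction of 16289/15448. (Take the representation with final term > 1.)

16289 = 1·15448 + 841
15448 = 18·841 + 310
841 = 2·310 + 221
310 = 1·221 + 89
221 = 2·89 + 43
89 = 2·43 + 3
43 = 14·3 + 1
3 = 3·1 + 0  (stop)
So 16289/15448 = [1; 18, 2, 1, 2, 2, 14, 3].

[1; 18, 2, 1, 2, 2, 14, 3]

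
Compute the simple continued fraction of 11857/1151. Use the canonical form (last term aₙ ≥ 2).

11857 = 10·1151 + 347
1151 = 3·347 + 110
347 = 3·110 + 17
110 = 6·17 + 8
17 = 2·8 + 1
8 = 8·1 + 0  (stop)
So 11857/1151 = [10; 3, 3, 6, 2, 8].

[10; 3, 3, 6, 2, 8]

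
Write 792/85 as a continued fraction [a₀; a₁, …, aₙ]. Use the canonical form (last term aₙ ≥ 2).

792 = 9·85 + 27
85 = 3·27 + 4
27 = 6·4 + 3
4 = 1·3 + 1
3 = 3·1 + 0  (stop)
So 792/85 = [9; 3, 6, 1, 3].

[9; 3, 6, 1, 3]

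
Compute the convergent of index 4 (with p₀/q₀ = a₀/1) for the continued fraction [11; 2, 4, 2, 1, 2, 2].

Using pₖ = aₖpₖ₋₁ + pₖ₋₂, qₖ = aₖqₖ₋₁ + qₖ₋₂ (with p₋₁=1, p₋₂=0, q₋₁=0, q₋₂=1):
  k=0: a=11, p=11, q=1
  k=1: a=2, p=23, q=2
  k=2: a=4, p=103, q=9
  k=3: a=2, p=229, q=20
  k=4: a=1, p=332, q=29

332/29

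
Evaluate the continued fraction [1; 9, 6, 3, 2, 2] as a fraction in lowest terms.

1087/980

Using pₖ = aₖpₖ₋₁ + pₖ₋₂ and qₖ = aₖqₖ₋₁ + qₖ₋₂:
  k=0: a=1, p=1, q=1
  k=1: a=9, p=10, q=9
  k=2: a=6, p=61, q=55
  k=3: a=3, p=193, q=174
  k=4: a=2, p=447, q=403
  k=5: a=2, p=1087, q=980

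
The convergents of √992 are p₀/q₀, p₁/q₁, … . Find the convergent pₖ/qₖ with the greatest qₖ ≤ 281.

7937/252

√992 = [31; 2, 62, …] (period length 2).
Convergents:
  p_0/q_0 = 31/1
  p_1/q_1 = 63/2
  p_2/q_2 = 3937/125
  p_3/q_3 = 7937/252
  p_4/q_4 = 496031/15749
q_3 = 252 ≤ 281 < 15749 = q_4, so the answer is 7937/252.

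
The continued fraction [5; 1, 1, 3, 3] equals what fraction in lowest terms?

128/23

Using pₖ = aₖpₖ₋₁ + pₖ₋₂ and qₖ = aₖqₖ₋₁ + qₖ₋₂:
  k=0: a=5, p=5, q=1
  k=1: a=1, p=6, q=1
  k=2: a=1, p=11, q=2
  k=3: a=3, p=39, q=7
  k=4: a=3, p=128, q=23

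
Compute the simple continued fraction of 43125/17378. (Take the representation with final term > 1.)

[2; 2, 13, 13, 16, 3]

43125 = 2*17378 + 8369
17378 = 2*8369 + 640
8369 = 13*640 + 49
640 = 13*49 + 3
49 = 16*3 + 1
3 = 3*1 + 0  (stop)
So 43125/17378 = [2; 2, 13, 13, 16, 3].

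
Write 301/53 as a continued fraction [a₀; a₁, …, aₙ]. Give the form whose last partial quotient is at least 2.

301 = 5×53 + 36
53 = 1×36 + 17
36 = 2×17 + 2
17 = 8×2 + 1
2 = 2×1 + 0  (stop)
So 301/53 = [5; 1, 2, 8, 2].

[5; 1, 2, 8, 2]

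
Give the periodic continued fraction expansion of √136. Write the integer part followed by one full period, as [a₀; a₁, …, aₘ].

a₀ = ⌊√136⌋ = 11.

[11; 1, 1, 1, 22]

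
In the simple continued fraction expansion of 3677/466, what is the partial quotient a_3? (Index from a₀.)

3677 = 7·466 + 415   →  a_0 = 7
466 = 1·415 + 51   →  a_1 = 1
415 = 8·51 + 7   →  a_2 = 8
51 = 7·7 + 2   →  a_3 = 7

7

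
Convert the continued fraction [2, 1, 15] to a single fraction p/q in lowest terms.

47/16

Using pₖ = aₖpₖ₋₁ + pₖ₋₂ and qₖ = aₖqₖ₋₁ + qₖ₋₂:
  k=0: a=2, p=2, q=1
  k=1: a=1, p=3, q=1
  k=2: a=15, p=47, q=16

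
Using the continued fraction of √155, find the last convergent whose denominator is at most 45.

√155 = [12; 2, 4, 2, 24, …] (period length 4).
Convergents:
  p_0/q_0 = 12/1
  p_1/q_1 = 25/2
  p_2/q_2 = 112/9
  p_3/q_3 = 249/20
  p_4/q_4 = 6088/489
q_3 = 20 ≤ 45 < 489 = q_4, so the answer is 249/20.

249/20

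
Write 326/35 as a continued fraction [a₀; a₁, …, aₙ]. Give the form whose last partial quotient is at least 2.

[9; 3, 5, 2]

326 = 9*35 + 11
35 = 3*11 + 2
11 = 5*2 + 1
2 = 2*1 + 0  (stop)
So 326/35 = [9; 3, 5, 2].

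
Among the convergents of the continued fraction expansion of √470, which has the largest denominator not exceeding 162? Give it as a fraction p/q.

1691/78

√470 = [21; 1, 2, 8, 2, 1, 42, …] (period length 6).
Convergents:
  p_0/q_0 = 21/1
  p_1/q_1 = 22/1
  p_2/q_2 = 65/3
  p_3/q_3 = 542/25
  p_4/q_4 = 1149/53
  p_5/q_5 = 1691/78
  p_6/q_6 = 72171/3329
q_5 = 78 ≤ 162 < 3329 = q_6, so the answer is 1691/78.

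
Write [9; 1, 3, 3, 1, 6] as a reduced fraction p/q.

1123/115

Using pₖ = aₖpₖ₋₁ + pₖ₋₂ and qₖ = aₖqₖ₋₁ + qₖ₋₂:
  k=0: a=9, p=9, q=1
  k=1: a=1, p=10, q=1
  k=2: a=3, p=39, q=4
  k=3: a=3, p=127, q=13
  k=4: a=1, p=166, q=17
  k=5: a=6, p=1123, q=115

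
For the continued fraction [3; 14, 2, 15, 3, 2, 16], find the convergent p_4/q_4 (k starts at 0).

Using pₖ = aₖpₖ₋₁ + pₖ₋₂, qₖ = aₖqₖ₋₁ + qₖ₋₂ (with p₋₁=1, p₋₂=0, q₋₁=0, q₋₂=1):
  k=0: a=3, p=3, q=1
  k=1: a=14, p=43, q=14
  k=2: a=2, p=89, q=29
  k=3: a=15, p=1378, q=449
  k=4: a=3, p=4223, q=1376

4223/1376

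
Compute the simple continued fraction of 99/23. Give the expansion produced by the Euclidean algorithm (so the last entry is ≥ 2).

[4; 3, 3, 2]

99 = 4·23 + 7
23 = 3·7 + 2
7 = 3·2 + 1
2 = 2·1 + 0  (stop)
So 99/23 = [4; 3, 3, 2].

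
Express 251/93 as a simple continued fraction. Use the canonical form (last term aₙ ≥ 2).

[2; 1, 2, 3, 9]

251 = 2×93 + 65
93 = 1×65 + 28
65 = 2×28 + 9
28 = 3×9 + 1
9 = 9×1 + 0  (stop)
So 251/93 = [2; 1, 2, 3, 9].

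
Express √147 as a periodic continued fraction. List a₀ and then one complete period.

a₀ = ⌊√147⌋ = 12.
With m₀=0, d₀=1 and mₖ₊₁ = dₖaₖ − mₖ, dₖ₊₁ = (n − mₖ₊₁²)/dₖ, aₖ₊₁ = ⌊(a₀+mₖ₊₁)/dₖ₊₁⌋:
  k=1: m=12, d=3, a=8
  k=2: m=12, d=1, a=24
d=1 and a=2a₀=24 at k=2, so the next step gives (m, d) = (12, 3) again — its k=1 value — and the period has length 2.

[12; 8, 24]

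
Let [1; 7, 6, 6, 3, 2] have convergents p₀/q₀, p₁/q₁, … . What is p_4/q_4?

Using pₖ = aₖpₖ₋₁ + pₖ₋₂, qₖ = aₖqₖ₋₁ + qₖ₋₂ (with p₋₁=1, p₋₂=0, q₋₁=0, q₋₂=1):
  k=0: a=1, p=1, q=1
  k=1: a=7, p=8, q=7
  k=2: a=6, p=49, q=43
  k=3: a=6, p=302, q=265
  k=4: a=3, p=955, q=838

955/838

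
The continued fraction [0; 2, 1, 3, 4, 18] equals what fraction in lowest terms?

310/857

Fold from the inside: start with 18/1.
  4 + 1/18 = 73/18
  3 + 18/73 = 237/73
  1 + 73/237 = 310/237
  2 + 237/310 = 857/310
  0 + 310/857 = 310/857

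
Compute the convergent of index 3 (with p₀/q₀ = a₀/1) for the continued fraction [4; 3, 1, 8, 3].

Using pₖ = aₖpₖ₋₁ + pₖ₋₂, qₖ = aₖqₖ₋₁ + qₖ₋₂ (with p₋₁=1, p₋₂=0, q₋₁=0, q₋₂=1):
  k=0: a=4, p=4, q=1
  k=1: a=3, p=13, q=3
  k=2: a=1, p=17, q=4
  k=3: a=8, p=149, q=35

149/35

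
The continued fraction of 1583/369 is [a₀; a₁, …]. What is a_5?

1583 = 4·369 + 107   →  a_0 = 4
369 = 3·107 + 48   →  a_1 = 3
107 = 2·48 + 11   →  a_2 = 2
48 = 4·11 + 4   →  a_3 = 4
11 = 2·4 + 3   →  a_4 = 2
4 = 1·3 + 1   →  a_5 = 1

1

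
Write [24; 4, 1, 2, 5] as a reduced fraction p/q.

1816/75

Fold from the inside: start with 5/1.
  2 + 1/5 = 11/5
  1 + 5/11 = 16/11
  4 + 11/16 = 75/16
  24 + 16/75 = 1816/75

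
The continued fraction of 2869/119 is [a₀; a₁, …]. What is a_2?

2869 = 24·119 + 13   →  a_0 = 24
119 = 9·13 + 2   →  a_1 = 9
13 = 6·2 + 1   →  a_2 = 6

6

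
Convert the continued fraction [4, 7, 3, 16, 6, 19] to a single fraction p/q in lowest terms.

172504/41703

Using pₖ = aₖpₖ₋₁ + pₖ₋₂ and qₖ = aₖqₖ₋₁ + qₖ₋₂:
  k=0: a=4, p=4, q=1
  k=1: a=7, p=29, q=7
  k=2: a=3, p=91, q=22
  k=3: a=16, p=1485, q=359
  k=4: a=6, p=9001, q=2176
  k=5: a=19, p=172504, q=41703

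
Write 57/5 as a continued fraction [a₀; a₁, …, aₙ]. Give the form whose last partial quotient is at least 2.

57 = 11×5 + 2
5 = 2×2 + 1
2 = 2×1 + 0  (stop)
So 57/5 = [11; 2, 2].

[11; 2, 2]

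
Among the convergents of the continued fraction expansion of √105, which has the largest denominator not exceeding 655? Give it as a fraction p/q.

√105 = [10; 4, 20, …] (period length 2).
Convergents:
  p_0/q_0 = 10/1
  p_1/q_1 = 41/4
  p_2/q_2 = 830/81
  p_3/q_3 = 3361/328
  p_4/q_4 = 68050/6641
q_3 = 328 ≤ 655 < 6641 = q_4, so the answer is 3361/328.

3361/328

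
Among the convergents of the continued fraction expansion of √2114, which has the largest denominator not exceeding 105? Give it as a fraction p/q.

2115/46

√2114 = [45; 1, 44, 1, 90, …] (period length 4).
Convergents:
  p_0/q_0 = 45/1
  p_1/q_1 = 46/1
  p_2/q_2 = 2069/45
  p_3/q_3 = 2115/46
  p_4/q_4 = 192419/4185
q_3 = 46 ≤ 105 < 4185 = q_4, so the answer is 2115/46.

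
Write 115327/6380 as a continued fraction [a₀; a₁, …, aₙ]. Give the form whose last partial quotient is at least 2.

115327 = 18·6380 + 487
6380 = 13·487 + 49
487 = 9·49 + 46
49 = 1·46 + 3
46 = 15·3 + 1
3 = 3·1 + 0  (stop)
So 115327/6380 = [18; 13, 9, 1, 15, 3].

[18; 13, 9, 1, 15, 3]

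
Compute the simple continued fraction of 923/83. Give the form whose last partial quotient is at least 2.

[11; 8, 3, 3]

923 = 11×83 + 10
83 = 8×10 + 3
10 = 3×3 + 1
3 = 3×1 + 0  (stop)
So 923/83 = [11; 8, 3, 3].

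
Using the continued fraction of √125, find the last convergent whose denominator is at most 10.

√125 = [11; 5, 1, 1, 5, 22, …] (period length 5).
Convergents:
  p_0/q_0 = 11/1
  p_1/q_1 = 56/5
  p_2/q_2 = 67/6
  p_3/q_3 = 123/11
q_2 = 6 ≤ 10 < 11 = q_3, so the answer is 67/6.

67/6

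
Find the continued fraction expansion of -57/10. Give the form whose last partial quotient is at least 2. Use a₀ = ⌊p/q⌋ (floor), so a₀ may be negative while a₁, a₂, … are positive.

[-6; 3, 3]

-57 = -6*10 + 3
10 = 3*3 + 1
3 = 3*1 + 0  (stop)
So -57/10 = [-6; 3, 3].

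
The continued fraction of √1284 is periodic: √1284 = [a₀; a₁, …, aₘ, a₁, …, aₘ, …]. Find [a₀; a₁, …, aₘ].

[35; 1, 4, 1, 70]

a₀ = ⌊√1284⌋ = 35.
With m₀=0, d₀=1 and mₖ₊₁ = dₖaₖ − mₖ, dₖ₊₁ = (n − mₖ₊₁²)/dₖ, aₖ₊₁ = ⌊(a₀+mₖ₊₁)/dₖ₊₁⌋:
  k=1: m=35, d=59, a=1
  k=2: m=24, d=12, a=4
  k=3: m=24, d=59, a=1
  k=4: m=35, d=1, a=70
d=1 and a=2a₀=70 at k=4, so the next step gives (m, d) = (35, 59) again — its k=1 value — and the period has length 4.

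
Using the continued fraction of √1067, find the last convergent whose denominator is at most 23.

98/3

√1067 = [32; 1, 1, 1, 64, …] (period length 4).
Convergents:
  p_0/q_0 = 32/1
  p_1/q_1 = 33/1
  p_2/q_2 = 65/2
  p_3/q_3 = 98/3
  p_4/q_4 = 6337/194
q_3 = 3 ≤ 23 < 194 = q_4, so the answer is 98/3.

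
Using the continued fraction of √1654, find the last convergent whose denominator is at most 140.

4921/121

√1654 = [40; 1, 2, 40, 2, 1, 80, …] (period length 6).
Convergents:
  p_0/q_0 = 40/1
  p_1/q_1 = 41/1
  p_2/q_2 = 122/3
  p_3/q_3 = 4921/121
  p_4/q_4 = 9964/245
q_3 = 121 ≤ 140 < 245 = q_4, so the answer is 4921/121.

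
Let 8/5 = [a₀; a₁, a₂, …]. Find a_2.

1

8 = 1·5 + 3   →  a_0 = 1
5 = 1·3 + 2   →  a_1 = 1
3 = 1·2 + 1   →  a_2 = 1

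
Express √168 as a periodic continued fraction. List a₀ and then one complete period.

a₀ = ⌊√168⌋ = 12.
With m₀=0, d₀=1 and mₖ₊₁ = dₖaₖ − mₖ, dₖ₊₁ = (n − mₖ₊₁²)/dₖ, aₖ₊₁ = ⌊(a₀+mₖ₊₁)/dₖ₊₁⌋:
  k=1: m=12, d=24, a=1
  k=2: m=12, d=1, a=24
d=1 and a=2a₀=24 at k=2, so the next step gives (m, d) = (12, 24) again — its k=1 value — and the period has length 2.

[12; 1, 24]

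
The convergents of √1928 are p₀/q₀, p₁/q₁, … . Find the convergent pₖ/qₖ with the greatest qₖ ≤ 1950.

42460/967

√1928 = [43; 1, 9, 1, 86, …] (period length 4).
Convergents:
  p_0/q_0 = 43/1
  p_1/q_1 = 44/1
  p_2/q_2 = 439/10
  p_3/q_3 = 483/11
  p_4/q_4 = 41977/956
  p_5/q_5 = 42460/967
  p_6/q_6 = 424117/9659
q_5 = 967 ≤ 1950 < 9659 = q_6, so the answer is 42460/967.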